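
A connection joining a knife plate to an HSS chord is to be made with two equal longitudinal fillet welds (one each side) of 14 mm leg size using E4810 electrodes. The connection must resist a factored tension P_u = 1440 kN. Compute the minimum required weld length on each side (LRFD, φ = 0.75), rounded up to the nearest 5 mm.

E48XX → F_EXX = 480 MPa.
Throat t_e = 0.707 × 14 = 9.898 mm.
φr_n = 0.75 × 0.6 × 480 × 9.898 × 10⁻³ = 2.138 kN/mm.
L_req = P_u / φr_n = 1440 / 2.138 = 673.5 mm total.
Per side: 673.5 / 2 = 336.8 mm.
Round up → use L = 340 mm on each side.

L = 340 mm on each side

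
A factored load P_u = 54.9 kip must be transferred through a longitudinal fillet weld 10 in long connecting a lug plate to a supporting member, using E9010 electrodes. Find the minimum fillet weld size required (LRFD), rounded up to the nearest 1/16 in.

w = 1/4 in

E90XX → F_EXX = 90 ksi.
Total weld length L = 10 in.
Required throat t_e = P_u / (φ × 0.6 F_EXX × L) = 54.9 / (0.75 × 0.6 × 90 × 10) = 0.1356 in.
Required leg w = t_e / 0.707 = 0.1917 in → use 1/4 in.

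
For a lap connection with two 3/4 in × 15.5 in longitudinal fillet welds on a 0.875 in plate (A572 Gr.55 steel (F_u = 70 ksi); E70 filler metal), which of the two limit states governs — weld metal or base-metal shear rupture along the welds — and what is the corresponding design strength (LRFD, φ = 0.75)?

φR_n ≈ 518 kip (weld metal governs)

E70XX → F_EXX = 70 ksi.
t_e = 0.707 × 0.75 = 0.5302 in; L = 31 in.
Weld metal: φR_n = 0.75 × 0.6 × 70 × 0.5302 × 31 = 517.8 kip.
Base metal (shear rupture): φR_n = 0.75 × 0.6 × 70 × 0.875 × 31 = 854.4 kip.
Governing: weld metal.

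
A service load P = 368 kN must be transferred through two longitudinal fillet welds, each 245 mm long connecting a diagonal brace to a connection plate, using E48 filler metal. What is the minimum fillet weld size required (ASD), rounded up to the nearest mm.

w = 8 mm

E48XX → F_EXX = 480 MPa.
Total weld length L = 490 mm.
Required throat t_e = P × Ω / (0.6 F_EXX × L) = 368 × 2.0 / (0.6 × 480 × 490 × 10⁻³) = 5.215 mm.
Required leg w = t_e / 0.707 = 7.377 mm → use 8 mm.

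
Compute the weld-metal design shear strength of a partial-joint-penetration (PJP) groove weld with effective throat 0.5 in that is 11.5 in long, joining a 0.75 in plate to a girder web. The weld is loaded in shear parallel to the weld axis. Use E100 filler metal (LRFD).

φR_n ≈ 259 kips

E100XX → F_EXX = 100 ksi.
Effective throat (given) t_e = 0.5 in.
A_we = 0.5 × 11.5 = 5.75 in².
F_nw = 0.6 F_EXX = 60 ksi.
φR_n = 0.75 × 60 × 5.75 = 258.8 kips.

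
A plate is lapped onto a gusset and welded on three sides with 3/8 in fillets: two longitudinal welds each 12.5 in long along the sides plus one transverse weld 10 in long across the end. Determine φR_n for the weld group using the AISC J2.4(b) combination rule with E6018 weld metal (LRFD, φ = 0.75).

φR_n ≈ 259 kips

E60XX → F_EXX = 60 ksi.
t_e = 0.707 × 0.375 = 0.2651 in.
R_nwl = 0.6 × 60 × 0.2651 × 25 = 238.6 kips (longitudinal, 2 welds).
R_nwt = 0.6 × 60 × 0.2651 × 10 = 95.44 kips (transverse, base value).
(i) R_nwl + R_nwt = 334.1 kips; (ii) 0.85 R_nwl + 1.5 R_nwt = 346 kips.
R_n = max = 346 kips [governs: (ii)]; φR_n = 259.5 kips.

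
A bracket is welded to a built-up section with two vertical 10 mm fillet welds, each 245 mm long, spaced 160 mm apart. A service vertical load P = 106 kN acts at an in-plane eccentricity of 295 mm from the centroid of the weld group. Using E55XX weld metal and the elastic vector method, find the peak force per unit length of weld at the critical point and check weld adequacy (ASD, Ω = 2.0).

f_max ≈ 955 N/mm; adequate

E55XX → F_EXX = 550 MPa.
Total weld length L_w = 490 mm. Treat welds as unit-width lines.
Polar moment about centroid: J = 2[d³/12 + d(b/2)²] = 2[245³/12 + 245×80²] = 5587000 mm³.
Direct shear f_v = P/L_w = 106×10³ / 490 = 216.3 N/mm (vertical).
Torsion M = P·e = 106×10³ × 295 = 31270000 N·mm.
Critical point at (x, y) = (80, 122.5) from centroid. f_tx = M·y/J = 685.6 N/mm; f_ty = M·x/J = 447.8 N/mm.
Resultant f_max = √[f_tx² + (f_v + f_ty)²] = √[685.6² + (216.3 + 447.8)²] = 954.5 N/mm.
Capacity per unit length: r_n/Ω = (1/2.0) × 0.6 × 550 × (0.707 × 10) = 1167 N/mm.
954.5 ≤ 1167 → adequate.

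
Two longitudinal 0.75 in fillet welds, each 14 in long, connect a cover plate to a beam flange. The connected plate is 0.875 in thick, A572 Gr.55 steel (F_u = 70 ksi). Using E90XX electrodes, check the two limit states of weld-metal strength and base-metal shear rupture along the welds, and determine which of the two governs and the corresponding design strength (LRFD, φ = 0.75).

E90XX → F_EXX = 90 ksi.
t_e = 0.707 × 0.75 = 0.5302 in; L = 28 in.
Weld metal: φR_n = 0.75 × 0.6 × 90 × 0.5302 × 28 = 601.3 kips.
Base metal (shear rupture): φR_n = 0.75 × 0.6 × 70 × 0.875 × 28 = 771.8 kips.
Governing: weld metal.

φR_n ≈ 601 kips (weld metal governs)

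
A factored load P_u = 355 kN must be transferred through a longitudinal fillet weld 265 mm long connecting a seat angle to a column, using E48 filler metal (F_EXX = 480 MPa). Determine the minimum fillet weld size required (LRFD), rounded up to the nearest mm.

w = 9 mm

Total weld length L = 265 mm.
Required throat t_e = P_u / (φ × 0.6 F_EXX × L) = 355 / (0.75 × 0.6 × 480 × 265 × 10⁻³) = 6.202 mm.
Required leg w = t_e / 0.707 = 8.772 mm → use 9 mm.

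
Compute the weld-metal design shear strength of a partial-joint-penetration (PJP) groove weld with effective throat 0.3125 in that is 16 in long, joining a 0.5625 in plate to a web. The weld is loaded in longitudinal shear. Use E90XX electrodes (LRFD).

φR_n ≈ 202 kips

E90XX → F_EXX = 90 ksi.
Effective throat (given) t_e = 0.3125 in.
A_we = 0.3125 × 16 = 5 in².
F_nw = 0.6 F_EXX = 54 ksi.
φR_n = 0.75 × 54 × 5 = 202.5 kips.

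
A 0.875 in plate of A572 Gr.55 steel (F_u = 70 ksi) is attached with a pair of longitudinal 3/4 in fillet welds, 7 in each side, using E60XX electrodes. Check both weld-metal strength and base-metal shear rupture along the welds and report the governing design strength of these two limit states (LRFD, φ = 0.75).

φR_n ≈ 200 kips (weld metal governs)

E60XX → F_EXX = 60 ksi.
t_e = 0.707 × 0.75 = 0.5302 in; L = 14 in.
Weld metal: φR_n = 0.75 × 0.6 × 60 × 0.5302 × 14 = 200.4 kips.
Base metal (shear rupture): φR_n = 0.75 × 0.6 × 70 × 0.875 × 14 = 385.9 kips.
Governing: weld metal.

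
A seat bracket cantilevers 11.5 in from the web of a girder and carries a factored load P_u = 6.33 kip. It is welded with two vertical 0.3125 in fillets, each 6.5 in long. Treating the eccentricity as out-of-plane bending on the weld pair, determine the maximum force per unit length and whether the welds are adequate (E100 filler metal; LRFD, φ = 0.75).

f_max ≈ 5.19 kip/in; adequate

E100XX → F_EXX = 100 ksi.
L_w = 2 × 6.5 = 13 in; section modulus (unit throat) S = 2 × L²/6 = 14.08 in².
Direct shear f_v = P/L_w = 6.33/13 = 0.4869 kip/in.
Moment M = P × e = 6.33 × 11.5 = 72.795 kip·in; bending f_b = M/S = 5.169 kip/in.
f_max = √(f_v² + f_b²) = √(0.4869² + 5.169²) = 5.192 kip/in.
φr_n = 0.75 × 0.6 × 100 × (0.707 × 0.3125) = 9.942 kip/in → adequate.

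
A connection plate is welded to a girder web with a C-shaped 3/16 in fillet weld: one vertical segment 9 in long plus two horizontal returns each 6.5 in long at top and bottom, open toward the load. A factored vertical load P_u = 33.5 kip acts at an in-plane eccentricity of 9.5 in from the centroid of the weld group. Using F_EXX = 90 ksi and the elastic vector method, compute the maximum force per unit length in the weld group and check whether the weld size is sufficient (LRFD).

Total weld length L_w = 22 in. Treat welds as unit-width lines.
Centroid: x̄ = 2×6.5×3.25 / 22 = 1.92 in from the vertical weld.
Polar moment about centroid: J = I_x + I_y = [9³/12 + 2×6.5×4.5²] + [9×1.92² + 2(6.5³/12 + 6.5×1.33²)] = 425.9 in³.
Direct shear f_v = P/L_w = 33.5 / 22 = 1.523 kip/in (vertical).
Torsion M = P·e = 33.5 × 9.5 = 318.25 kip·in.
Critical point at (x, y) = (4.58, 4.5) from centroid. f_tx = M·y/J = 3.362 kip/in; f_ty = M·x/J = 3.422 kip/in.
Resultant f_max = √[f_tx² + (f_v + f_ty)²] = √[3.362² + (1.523 + 3.422)²] = 5.979 kip/in.
Capacity per unit length: φr_n = 0.75 × 0.6 × 90 × (0.707 × 0.1875) = 5.369 kip/in.
5.979 > 5.369 → NOT adequate.

f_max ≈ 5.98 kip/in; NOT adequate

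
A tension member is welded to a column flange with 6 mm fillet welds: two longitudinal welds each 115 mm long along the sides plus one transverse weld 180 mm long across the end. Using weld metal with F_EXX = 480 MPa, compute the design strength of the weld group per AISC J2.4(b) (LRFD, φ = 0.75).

t_e = 0.707 × 6 = 4.242 mm.
R_nwl = 0.6 × 480 × 4.242 × 230 × 10⁻³ = 281 kN (longitudinal, 2 welds).
R_nwt = 0.6 × 480 × 4.242 × 180 × 10⁻³ = 219.9 kN (transverse, base value).
(i) R_nwl + R_nwt = 500.9 kN; (ii) 0.85 R_nwl + 1.5 R_nwt = 568.7 kN.
R_n = max = 568.7 kN [governs: (ii)]; φR_n = 426.5 kN.

φR_n ≈ 427 kN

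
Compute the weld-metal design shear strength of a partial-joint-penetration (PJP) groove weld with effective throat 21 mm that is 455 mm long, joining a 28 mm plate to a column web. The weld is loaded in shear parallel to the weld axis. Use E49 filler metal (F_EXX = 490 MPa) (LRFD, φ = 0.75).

Effective throat (given) t_e = 21 mm.
A_we = 21 × 455 = 9555 mm².
F_nw = 0.6 F_EXX = 294 MPa.
φR_n = 0.75 × 294 × 9555 × 10⁻³ = 2107 kN.

φR_n ≈ 2110 kN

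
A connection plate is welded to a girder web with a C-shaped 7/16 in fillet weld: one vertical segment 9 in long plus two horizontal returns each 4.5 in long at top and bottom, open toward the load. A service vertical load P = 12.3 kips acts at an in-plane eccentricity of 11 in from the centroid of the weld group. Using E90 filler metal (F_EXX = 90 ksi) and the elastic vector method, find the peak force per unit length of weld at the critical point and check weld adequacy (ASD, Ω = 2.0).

Total weld length L_w = 18 in. Treat welds as unit-width lines.
Centroid: x̄ = 2×4.5×2.25 / 18 = 1.125 in from the vertical weld.
Polar moment about centroid: J = I_x + I_y = [9³/12 + 2×4.5×4.5²] + [9×1.125² + 2(4.5³/12 + 4.5×1.125²)] = 281 in³.
Direct shear f_v = P/L_w = 12.3 / 18 = 0.6833 kip/in (vertical).
Torsion M = P·e = 12.3 × 11 = 135.3 kip·in.
Critical point at (x, y) = (3.375, 4.5) from centroid. f_tx = M·y/J = 2.167 kip/in; f_ty = M·x/J = 1.625 kip/in.
Resultant f_max = √[f_tx² + (f_v + f_ty)²] = √[2.167² + (0.6833 + 1.625)²] = 3.166 kip/in.
Capacity per unit length: r_n/Ω = (1/2.0) × 0.6 × 90 × (0.707 × 0.4375) = 8.351 kip/in.
3.166 ≤ 8.351 → adequate.

f_max ≈ 3.17 kip/in; adequate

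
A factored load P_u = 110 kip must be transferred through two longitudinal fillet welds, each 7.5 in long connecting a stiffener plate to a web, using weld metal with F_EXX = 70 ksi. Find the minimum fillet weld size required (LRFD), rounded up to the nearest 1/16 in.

w = 3/8 in

Total weld length L = 15 in.
Required throat t_e = P_u / (φ × 0.6 F_EXX × L) = 110 / (0.75 × 0.6 × 70 × 15) = 0.2328 in.
Required leg w = t_e / 0.707 = 0.3293 in → use 3/8 in.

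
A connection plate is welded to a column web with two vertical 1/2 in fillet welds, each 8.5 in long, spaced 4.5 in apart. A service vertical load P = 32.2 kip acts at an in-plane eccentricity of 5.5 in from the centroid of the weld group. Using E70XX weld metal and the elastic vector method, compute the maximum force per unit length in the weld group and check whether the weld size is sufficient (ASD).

E70XX → F_EXX = 70 ksi.
Total weld length L_w = 17 in. Treat welds as unit-width lines.
Polar moment about centroid: J = 2[d³/12 + d(b/2)²] = 2[8.5³/12 + 8.5×2.25²] = 188.4 in³.
Direct shear f_v = P/L_w = 32.2 / 17 = 1.894 kip/in (vertical).
Torsion M = P·e = 32.2 × 5.5 = 177.1 kip·in.
Critical point at (x, y) = (2.25, 4.25) from centroid. f_tx = M·y/J = 3.995 kip/in; f_ty = M·x/J = 2.115 kip/in.
Resultant f_max = √[f_tx² + (f_v + f_ty)²] = √[3.995² + (1.894 + 2.115)²] = 5.659 kip/in.
Capacity per unit length: r_n/Ω = (1/2.0) × 0.6 × 70 × (0.707 × 0.5) = 7.423 kip/in.
5.659 ≤ 7.423 → adequate.

f_max ≈ 5.66 kip/in; adequate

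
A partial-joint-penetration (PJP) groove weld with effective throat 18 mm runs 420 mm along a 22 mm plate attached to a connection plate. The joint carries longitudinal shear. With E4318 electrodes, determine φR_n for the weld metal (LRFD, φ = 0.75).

E43XX → F_EXX = 430 MPa.
Effective throat (given) t_e = 18 mm.
A_we = 18 × 420 = 7560 mm².
F_nw = 0.6 F_EXX = 258 MPa.
φR_n = 0.75 × 258 × 7560 × 10⁻³ = 1463 kN.

φR_n ≈ 1460 kN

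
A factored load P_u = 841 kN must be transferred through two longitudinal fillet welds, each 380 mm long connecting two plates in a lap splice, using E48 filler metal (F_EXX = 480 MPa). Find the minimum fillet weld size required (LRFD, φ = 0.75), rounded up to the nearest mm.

Total weld length L = 760 mm.
Required throat t_e = P_u / (φ × 0.6 F_EXX × L) = 841 / (0.75 × 0.6 × 480 × 760 × 10⁻³) = 5.123 mm.
Required leg w = t_e / 0.707 = 7.246 mm → use 8 mm.

w = 8 mm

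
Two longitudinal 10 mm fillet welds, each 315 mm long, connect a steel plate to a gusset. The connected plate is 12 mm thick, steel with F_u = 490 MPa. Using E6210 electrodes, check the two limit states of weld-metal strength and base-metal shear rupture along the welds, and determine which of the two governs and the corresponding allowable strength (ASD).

E62XX → F_EXX = 620 MPa.
t_e = 0.707 × 10 = 7.07 mm; L = 630 mm.
Weld metal: R_n/Ω = (1/2.0) × 0.6 × 620 × 7.07 × 630 × 10⁻³ = 828.5 kN.
Base metal (shear rupture): R_n/Ω = (1/2.0) × 0.6 × 490 × 12 × 630 × 10⁻³ = 1111 kN.
Governing: weld metal.

R_n/Ω ≈ 828 kN (weld metal governs)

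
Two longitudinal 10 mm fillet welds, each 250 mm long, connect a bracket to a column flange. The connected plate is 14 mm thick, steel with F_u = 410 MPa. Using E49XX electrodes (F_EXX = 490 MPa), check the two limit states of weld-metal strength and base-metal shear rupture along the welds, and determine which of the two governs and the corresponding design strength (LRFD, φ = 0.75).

φR_n ≈ 779 kN (weld metal governs)

t_e = 0.707 × 10 = 7.07 mm; L = 500 mm.
Weld metal: φR_n = 0.75 × 0.6 × 490 × 7.07 × 500 × 10⁻³ = 779.5 kN.
Base metal (shear rupture): φR_n = 0.75 × 0.6 × 410 × 14 × 500 × 10⁻³ = 1292 kN.
Governing: weld metal.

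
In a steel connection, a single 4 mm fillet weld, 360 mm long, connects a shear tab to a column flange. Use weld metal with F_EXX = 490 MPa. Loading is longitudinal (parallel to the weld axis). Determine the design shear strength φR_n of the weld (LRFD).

φR_n ≈ 224 kN

Effective throat t_e = 0.707 × 4 = 2.828 mm.
Total length L = 360 mm; A_we = 2.828 × 360 = 1018 mm².
F_nw = 0.6 F_EXX = 0.6 × 490 = 294 MPa.
φR_n = 0.75 × 294 × 1018 × 10⁻³ = 224.5 kN.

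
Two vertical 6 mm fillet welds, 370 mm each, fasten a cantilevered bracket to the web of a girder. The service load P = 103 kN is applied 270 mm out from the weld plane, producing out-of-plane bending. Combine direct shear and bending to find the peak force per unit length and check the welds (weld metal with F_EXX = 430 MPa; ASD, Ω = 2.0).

f_max ≈ 625 N/mm; NOT adequate

L_w = 2 × 370 = 740 mm; section modulus (unit throat) S = 2 × L²/6 = 45630 mm².
Direct shear f_v = P/L_w = 103×10³/740 = 139.2 N/mm.
Moment M = P × e = 103×10³ × 270 = 27810000 N·mm; bending f_b = M/S = 609.4 N/mm.
f_max = √(f_v² + f_b²) = √(139.2² + 609.4²) = 625.1 N/mm.
r_n/Ω = (1/2.0) × 0.6 × 430 × (0.707 × 6) = 547.2 N/mm → NOT adequate.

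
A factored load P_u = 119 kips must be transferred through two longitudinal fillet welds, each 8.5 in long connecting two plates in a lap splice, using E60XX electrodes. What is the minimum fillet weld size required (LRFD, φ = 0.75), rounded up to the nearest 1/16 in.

E60XX → F_EXX = 60 ksi.
Total weld length L = 17 in.
Required throat t_e = P_u / (φ × 0.6 F_EXX × L) = 119 / (0.75 × 0.6 × 60 × 17) = 0.2593 in.
Required leg w = t_e / 0.707 = 0.3667 in → use 3/8 in.

w = 3/8 in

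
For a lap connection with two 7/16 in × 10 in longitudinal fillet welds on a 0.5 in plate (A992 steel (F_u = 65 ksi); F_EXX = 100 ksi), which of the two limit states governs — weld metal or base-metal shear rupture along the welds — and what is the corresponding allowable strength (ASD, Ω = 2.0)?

R_n/Ω ≈ 186 kips (weld metal governs)

t_e = 0.707 × 0.4375 = 0.3093 in; L = 20 in.
Weld metal: R_n/Ω = (1/2.0) × 0.6 × 100 × 0.3093 × 20 = 185.6 kips.
Base metal (shear rupture): R_n/Ω = (1/2.0) × 0.6 × 65 × 0.5 × 20 = 195 kips.
Governing: weld metal.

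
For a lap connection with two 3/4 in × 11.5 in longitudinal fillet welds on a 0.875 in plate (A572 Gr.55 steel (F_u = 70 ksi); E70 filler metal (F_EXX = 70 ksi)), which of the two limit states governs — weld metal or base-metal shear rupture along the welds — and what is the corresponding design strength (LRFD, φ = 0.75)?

φR_n ≈ 384 kips (weld metal governs)

t_e = 0.707 × 0.75 = 0.5302 in; L = 23 in.
Weld metal: φR_n = 0.75 × 0.6 × 70 × 0.5302 × 23 = 384.2 kips.
Base metal (shear rupture): φR_n = 0.75 × 0.6 × 70 × 0.875 × 23 = 633.9 kips.
Governing: weld metal.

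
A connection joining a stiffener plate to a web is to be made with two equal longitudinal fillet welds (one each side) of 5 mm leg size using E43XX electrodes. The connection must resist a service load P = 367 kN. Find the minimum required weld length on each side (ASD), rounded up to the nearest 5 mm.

E43XX → F_EXX = 430 MPa.
Throat t_e = 0.707 × 5 = 3.535 mm.
r_n/Ω = (0.6 × 430 × 3.535) / 2.0 = 456 N/mm = 0.456 kN/mm.
L_req = P / (r_n/Ω) = 367 / 0.456 = 804.8 mm total.
Per side: 804.8 / 2 = 402.4 mm.
Round up → use L = 405 mm on each side.

L = 405 mm on each side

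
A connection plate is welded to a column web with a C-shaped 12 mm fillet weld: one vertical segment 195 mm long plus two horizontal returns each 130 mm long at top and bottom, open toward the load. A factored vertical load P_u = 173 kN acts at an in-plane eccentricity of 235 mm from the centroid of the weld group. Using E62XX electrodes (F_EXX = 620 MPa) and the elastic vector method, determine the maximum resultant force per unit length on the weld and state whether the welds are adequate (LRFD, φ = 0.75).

f_max ≈ 1680 N/mm; adequate

Total weld length L_w = 455 mm. Treat welds as unit-width lines.
Centroid: x̄ = 2×130×65 / 455 = 37.14 mm from the vertical weld.
Polar moment about centroid: J = I_x + I_y = [195³/12 + 2×130×97.5²] + [195×37.14² + 2(130³/12 + 130×27.86²)] = 3926000 mm³.
Direct shear f_v = P/L_w = 173×10³ / 455 = 380.2 N/mm (vertical).
Torsion M = P·e = 173×10³ × 235 = 40655000 N·mm.
Critical point at (x, y) = (92.86, 97.5) from centroid. f_tx = M·y/J = 1010 N/mm; f_ty = M·x/J = 961.4 N/mm.
Resultant f_max = √[f_tx² + (f_v + f_ty)²] = √[1010² + (380.2 + 961.4)²] = 1679 N/mm.
Capacity per unit length: φr_n = 0.75 × 0.6 × 620 × (0.707 × 12) = 2367 N/mm.
1679 ≤ 2367 → adequate.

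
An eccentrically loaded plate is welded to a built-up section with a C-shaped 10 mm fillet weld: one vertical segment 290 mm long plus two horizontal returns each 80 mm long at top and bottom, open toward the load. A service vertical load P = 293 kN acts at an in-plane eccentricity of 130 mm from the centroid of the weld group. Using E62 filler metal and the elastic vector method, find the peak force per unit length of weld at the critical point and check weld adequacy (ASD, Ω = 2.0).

E62XX → F_EXX = 620 MPa.
Total weld length L_w = 450 mm. Treat welds as unit-width lines.
Centroid: x̄ = 2×80×40 / 450 = 14.22 mm from the vertical weld.
Polar moment about centroid: J = I_x + I_y = [290³/12 + 2×80×145²] + [290×14.22² + 2(80³/12 + 80×25.78²)] = 5647000 mm³.
Direct shear f_v = P/L_w = 293×10³ / 450 = 651.1 N/mm (vertical).
Torsion M = P·e = 293×10³ × 130 = 38090000 N·mm.
Critical point at (x, y) = (65.78, 145) from centroid. f_tx = M·y/J = 978.1 N/mm; f_ty = M·x/J = 443.7 N/mm.
Resultant f_max = √[f_tx² + (f_v + f_ty)²] = √[978.1² + (651.1 + 443.7)²] = 1468 N/mm.
Capacity per unit length: r_n/Ω = (1/2.0) × 0.6 × 620 × (0.707 × 10) = 1315 N/mm.
1468 > 1315 → NOT adequate.

f_max ≈ 1470 N/mm; NOT adequate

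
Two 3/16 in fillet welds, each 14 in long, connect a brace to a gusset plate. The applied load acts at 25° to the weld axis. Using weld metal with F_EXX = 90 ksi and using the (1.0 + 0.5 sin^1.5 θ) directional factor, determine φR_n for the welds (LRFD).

t_e = 0.707 × 0.1875 = 0.1326 in; A_we = 0.1326 × 28 = 3.712 in².
Directional factor: 1.0 + 0.5 sin^1.5(25°) = 1.137.
F_nw = 0.6 × 90 × 1.137 = 61.42 ksi.
φR_n = 0.75 × 61.42 × 3.712 = 171 kips.

φR_n ≈ 171 kips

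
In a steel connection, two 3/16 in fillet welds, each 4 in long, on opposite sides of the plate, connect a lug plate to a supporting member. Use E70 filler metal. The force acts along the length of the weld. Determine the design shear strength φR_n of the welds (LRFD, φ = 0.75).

φR_n ≈ 33.4 kips

E70XX → F_EXX = 70 ksi.
Effective throat t_e = 0.707 × 0.1875 = 0.1326 in.
Total length L = 8 in; A_we = 0.1326 × 8 = 1.06 in².
F_nw = 0.6 F_EXX = 0.6 × 70 = 42 ksi.
φR_n = 0.75 × 42 × 1.06 = 33.41 kips.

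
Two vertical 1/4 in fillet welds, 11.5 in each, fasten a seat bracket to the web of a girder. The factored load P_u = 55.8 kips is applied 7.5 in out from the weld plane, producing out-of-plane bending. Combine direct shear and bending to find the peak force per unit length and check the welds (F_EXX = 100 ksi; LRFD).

f_max ≈ 9.8 kip/in; NOT adequate

L_w = 2 × 11.5 = 23 in; section modulus (unit throat) S = 2 × L²/6 = 44.08 in².
Direct shear f_v = P/L_w = 55.8/23 = 2.426 kip/in.
Moment M = P × e = 55.8 × 7.5 = 418.5 kip·in; bending f_b = M/S = 9.493 kip/in.
f_max = √(f_v² + f_b²) = √(2.426² + 9.493²) = 9.798 kip/in.
φr_n = 0.75 × 0.6 × 100 × (0.707 × 0.25) = 7.954 kip/in → NOT adequate.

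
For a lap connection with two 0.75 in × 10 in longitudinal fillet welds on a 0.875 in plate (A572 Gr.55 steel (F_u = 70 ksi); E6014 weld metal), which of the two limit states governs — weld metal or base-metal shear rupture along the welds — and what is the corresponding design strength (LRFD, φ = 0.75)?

φR_n ≈ 286 kip (weld metal governs)

E60XX → F_EXX = 60 ksi.
t_e = 0.707 × 0.75 = 0.5302 in; L = 20 in.
Weld metal: φR_n = 0.75 × 0.6 × 60 × 0.5302 × 20 = 286.3 kip.
Base metal (shear rupture): φR_n = 0.75 × 0.6 × 70 × 0.875 × 20 = 551.2 kip.
Governing: weld metal.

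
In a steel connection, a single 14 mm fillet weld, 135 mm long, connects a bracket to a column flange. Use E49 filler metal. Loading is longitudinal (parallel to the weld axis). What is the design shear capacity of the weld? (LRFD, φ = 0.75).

E49XX → F_EXX = 490 MPa.
Effective throat t_e = 0.707 × 14 = 9.898 mm.
Total length L = 135 mm; A_we = 9.898 × 135 = 1336 mm².
F_nw = 0.6 F_EXX = 0.6 × 490 = 294 MPa.
φR_n = 0.75 × 294 × 1336 × 10⁻³ = 294.6 kN.

φR_n ≈ 295 kN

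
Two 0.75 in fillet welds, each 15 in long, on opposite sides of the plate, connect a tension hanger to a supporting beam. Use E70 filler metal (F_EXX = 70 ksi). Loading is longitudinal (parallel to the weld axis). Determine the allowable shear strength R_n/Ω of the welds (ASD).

Effective throat t_e = 0.707 × 0.75 = 0.5302 in.
Total length L = 30 in; A_we = 0.5302 × 30 = 15.91 in².
F_nw = 0.6 F_EXX = 0.6 × 70 = 42 ksi.
R_n = 42 × 15.91 = 668.1 kip; R_n/Ω = 668.1/2.0 = 334.1 kip.

R_n/Ω ≈ 334 kip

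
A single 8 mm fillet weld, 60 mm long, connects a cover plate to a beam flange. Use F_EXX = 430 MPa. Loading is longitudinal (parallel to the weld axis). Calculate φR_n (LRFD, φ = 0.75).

φR_n ≈ 65.7 kN

Effective throat t_e = 0.707 × 8 = 5.656 mm.
Total length L = 60 mm; A_we = 5.656 × 60 = 339.4 mm².
F_nw = 0.6 F_EXX = 0.6 × 430 = 258 MPa.
φR_n = 0.75 × 258 × 339.4 × 10⁻³ = 65.67 kN.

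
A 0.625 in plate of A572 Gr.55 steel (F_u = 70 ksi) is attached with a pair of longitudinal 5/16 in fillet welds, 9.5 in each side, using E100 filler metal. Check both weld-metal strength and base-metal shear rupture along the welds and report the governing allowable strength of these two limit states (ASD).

R_n/Ω ≈ 126 kip (weld metal governs)

E100XX → F_EXX = 100 ksi.
t_e = 0.707 × 0.3125 = 0.2209 in; L = 19 in.
Weld metal: R_n/Ω = (1/2.0) × 0.6 × 100 × 0.2209 × 19 = 125.9 kip.
Base metal (shear rupture): R_n/Ω = (1/2.0) × 0.6 × 70 × 0.625 × 19 = 249.4 kip.
Governing: weld metal.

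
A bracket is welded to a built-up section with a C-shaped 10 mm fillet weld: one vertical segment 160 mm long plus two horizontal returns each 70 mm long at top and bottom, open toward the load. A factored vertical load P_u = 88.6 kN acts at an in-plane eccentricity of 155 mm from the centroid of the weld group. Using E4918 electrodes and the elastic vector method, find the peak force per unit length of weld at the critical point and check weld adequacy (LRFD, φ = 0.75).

E49XX → F_EXX = 490 MPa.
Total weld length L_w = 300 mm. Treat welds as unit-width lines.
Centroid: x̄ = 2×70×35 / 300 = 16.33 mm from the vertical weld.
Polar moment about centroid: J = I_x + I_y = [160³/12 + 2×70×80²] + [160×16.33² + 2(70³/12 + 70×18.67²)] = 1386000 mm³.
Direct shear f_v = P/L_w = 88.6×10³ / 300 = 295.3 N/mm (vertical).
Torsion M = P·e = 88.6×10³ × 155 = 13733000 N·mm.
Critical point at (x, y) = (53.67, 80) from centroid. f_tx = M·y/J = 792.7 N/mm; f_ty = M·x/J = 531.8 N/mm.
Resultant f_max = √[f_tx² + (f_v + f_ty)²] = √[792.7² + (295.3 + 531.8)²] = 1146 N/mm.
Capacity per unit length: φr_n = 0.75 × 0.6 × 490 × (0.707 × 10) = 1559 N/mm.
1146 ≤ 1559 → adequate.

f_max ≈ 1150 N/mm; adequate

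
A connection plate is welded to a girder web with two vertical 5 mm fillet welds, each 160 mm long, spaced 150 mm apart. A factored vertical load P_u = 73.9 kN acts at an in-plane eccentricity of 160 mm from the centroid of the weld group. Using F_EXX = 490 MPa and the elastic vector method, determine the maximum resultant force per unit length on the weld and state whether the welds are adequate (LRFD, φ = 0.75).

Total weld length L_w = 320 mm. Treat welds as unit-width lines.
Polar moment about centroid: J = 2[d³/12 + d(b/2)²] = 2[160³/12 + 160×75²] = 2483000 mm³.
Direct shear f_v = P/L_w = 73.9×10³ / 320 = 230.9 N/mm (vertical).
Torsion M = P·e = 73.9×10³ × 160 = 11824000 N·mm.
Critical point at (x, y) = (75, 80) from centroid. f_tx = M·y/J = 381 N/mm; f_ty = M·x/J = 357.2 N/mm.
Resultant f_max = √[f_tx² + (f_v + f_ty)²] = √[381² + (230.9 + 357.2)²] = 700.8 N/mm.
Capacity per unit length: φr_n = 0.75 × 0.6 × 490 × (0.707 × 5) = 779.5 N/mm.
700.8 ≤ 779.5 → adequate.

f_max ≈ 701 N/mm; adequate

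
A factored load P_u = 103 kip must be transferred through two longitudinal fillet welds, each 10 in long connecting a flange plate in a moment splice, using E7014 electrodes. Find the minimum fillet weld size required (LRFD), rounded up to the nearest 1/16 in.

w = 1/4 in

E70XX → F_EXX = 70 ksi.
Total weld length L = 20 in.
Required throat t_e = P_u / (φ × 0.6 F_EXX × L) = 103 / (0.75 × 0.6 × 70 × 20) = 0.1635 in.
Required leg w = t_e / 0.707 = 0.2312 in → use 1/4 in.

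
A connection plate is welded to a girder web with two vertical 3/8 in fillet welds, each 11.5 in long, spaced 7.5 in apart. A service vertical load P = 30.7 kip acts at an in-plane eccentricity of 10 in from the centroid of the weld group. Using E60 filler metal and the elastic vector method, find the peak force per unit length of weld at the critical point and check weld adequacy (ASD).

E60XX → F_EXX = 60 ksi.
Total weld length L_w = 23 in. Treat welds as unit-width lines.
Polar moment about centroid: J = 2[d³/12 + d(b/2)²] = 2[11.5³/12 + 11.5×3.75²] = 576.9 in³.
Direct shear f_v = P/L_w = 30.7 / 23 = 1.335 kip/in (vertical).
Torsion M = P·e = 30.7 × 10 = 307 kip·in.
Critical point at (x, y) = (3.75, 5.75) from centroid. f_tx = M·y/J = 3.06 kip/in; f_ty = M·x/J = 1.996 kip/in.
Resultant f_max = √[f_tx² + (f_v + f_ty)²] = √[3.06² + (1.335 + 1.996)²] = 4.523 kip/in.
Capacity per unit length: r_n/Ω = (1/2.0) × 0.6 × 60 × (0.707 × 0.375) = 4.772 kip/in.
4.523 ≤ 4.772 → adequate.

f_max ≈ 4.52 kip/in; adequate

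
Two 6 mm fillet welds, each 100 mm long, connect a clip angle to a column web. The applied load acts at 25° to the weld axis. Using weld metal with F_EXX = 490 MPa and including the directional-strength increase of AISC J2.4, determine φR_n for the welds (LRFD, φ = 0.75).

φR_n ≈ 213 kN

t_e = 0.707 × 6 = 4.242 mm; A_we = 4.242 × 200 = 848.4 mm².
Directional factor: 1.0 + 0.5 sin^1.5(25°) = 1.137.
F_nw = 0.6 × 490 × 1.137 = 334.4 MPa.
φR_n = 0.75 × 334.4 × 848.4 × 10⁻³ = 212.8 kN.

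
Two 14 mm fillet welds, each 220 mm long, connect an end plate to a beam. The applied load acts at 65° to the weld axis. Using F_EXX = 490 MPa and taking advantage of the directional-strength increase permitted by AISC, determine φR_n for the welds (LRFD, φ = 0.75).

t_e = 0.707 × 14 = 9.898 mm; A_we = 9.898 × 440 = 4355 mm².
Directional factor: 1.0 + 0.5 sin^1.5(65°) = 1.431.
F_nw = 0.6 × 490 × 1.431 = 420.8 MPa.
φR_n = 0.75 × 420.8 × 4355 × 10⁻³ = 1375 kN.

φR_n ≈ 1370 kN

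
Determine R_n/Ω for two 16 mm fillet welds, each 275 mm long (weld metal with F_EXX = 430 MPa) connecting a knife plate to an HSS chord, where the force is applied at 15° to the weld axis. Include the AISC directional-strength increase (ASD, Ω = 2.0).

R_n/Ω ≈ 855 kN

t_e = 0.707 × 16 = 11.31 mm; A_we = 11.31 × 550 = 6222 mm².
Directional factor: 1.0 + 0.5 sin^1.5(15°) = 1.066.
F_nw = 0.6 × 430 × 1.066 = 275 MPa.
R_n/Ω = (275 × 6222) / 2.0 × 10⁻³ = 855.4 kN.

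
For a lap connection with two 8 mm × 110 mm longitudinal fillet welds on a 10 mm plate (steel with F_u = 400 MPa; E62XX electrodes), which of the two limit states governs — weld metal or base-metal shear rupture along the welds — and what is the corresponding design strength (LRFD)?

E62XX → F_EXX = 620 MPa.
t_e = 0.707 × 8 = 5.656 mm; L = 220 mm.
Weld metal: φR_n = 0.75 × 0.6 × 620 × 5.656 × 220 × 10⁻³ = 347.2 kN.
Base metal (shear rupture): φR_n = 0.75 × 0.6 × 400 × 10 × 220 × 10⁻³ = 396 kN.
Governing: weld metal.

φR_n ≈ 347 kN (weld metal governs)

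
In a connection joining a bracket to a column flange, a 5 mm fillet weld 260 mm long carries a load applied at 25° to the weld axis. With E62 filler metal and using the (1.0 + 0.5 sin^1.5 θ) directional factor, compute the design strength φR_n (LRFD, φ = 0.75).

E62XX → F_EXX = 620 MPa.
t_e = 0.707 × 5 = 3.535 mm; A_we = 3.535 × 260 = 919.1 mm².
Directional factor: 1.0 + 0.5 sin^1.5(25°) = 1.137.
F_nw = 0.6 × 620 × 1.137 = 423.1 MPa.
φR_n = 0.75 × 423.1 × 919.1 × 10⁻³ = 291.7 kN.

φR_n ≈ 292 kN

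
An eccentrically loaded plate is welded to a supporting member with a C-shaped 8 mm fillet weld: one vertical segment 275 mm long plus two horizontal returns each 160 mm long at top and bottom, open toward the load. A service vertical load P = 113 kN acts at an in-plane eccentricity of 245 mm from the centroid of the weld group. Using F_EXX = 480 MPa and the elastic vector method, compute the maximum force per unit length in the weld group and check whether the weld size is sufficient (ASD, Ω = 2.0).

Total weld length L_w = 595 mm. Treat welds as unit-width lines.
Centroid: x̄ = 2×160×80 / 595 = 43.03 mm from the vertical weld.
Polar moment about centroid: J = I_x + I_y = [275³/12 + 2×160×137.5²] + [275×43.03² + 2(160³/12 + 160×36.97²)] = 9412000 mm³.
Direct shear f_v = P/L_w = 113×10³ / 595 = 189.9 N/mm (vertical).
Torsion M = P·e = 113×10³ × 245 = 27685000 N·mm.
Critical point at (x, y) = (117, 137.5) from centroid. f_tx = M·y/J = 404.4 N/mm; f_ty = M·x/J = 344.1 N/mm.
Resultant f_max = √[f_tx² + (f_v + f_ty)²] = √[404.4² + (189.9 + 344.1)²] = 669.9 N/mm.
Capacity per unit length: r_n/Ω = (1/2.0) × 0.6 × 480 × (0.707 × 8) = 814.5 N/mm.
669.9 ≤ 814.5 → adequate.

f_max ≈ 670 N/mm; adequate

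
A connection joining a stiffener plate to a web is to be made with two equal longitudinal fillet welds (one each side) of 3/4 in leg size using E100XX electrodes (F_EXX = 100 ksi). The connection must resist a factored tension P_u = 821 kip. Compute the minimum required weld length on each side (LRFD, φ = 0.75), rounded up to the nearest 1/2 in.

Throat t_e = 0.707 × 0.75 = 0.5302 in.
φr_n = 0.75 × 0.6 × 100 × 0.5302 = 23.86 kip/in.
L_req = P_u / φr_n = 821 / 23.86 = 34.41 in total.
Per side: 34.41 / 2 = 17.2 in.
Round up → use L = 17.5 in on each side.

L = 17.5 in on each side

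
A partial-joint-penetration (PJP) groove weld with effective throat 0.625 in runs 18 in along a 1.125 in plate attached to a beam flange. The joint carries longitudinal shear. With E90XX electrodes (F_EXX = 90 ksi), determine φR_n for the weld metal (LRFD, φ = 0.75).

φR_n ≈ 456 kips

Effective throat (given) t_e = 0.625 in.
A_we = 0.625 × 18 = 11.25 in².
F_nw = 0.6 F_EXX = 54 ksi.
φR_n = 0.75 × 54 × 11.25 = 455.6 kips.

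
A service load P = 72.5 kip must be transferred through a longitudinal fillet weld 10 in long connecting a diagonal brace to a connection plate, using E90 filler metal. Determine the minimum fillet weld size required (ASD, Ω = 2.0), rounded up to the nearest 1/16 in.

w = 7/16 in

E90XX → F_EXX = 90 ksi.
Total weld length L = 10 in.
Required throat t_e = P × Ω / (0.6 F_EXX × L) = 72.5 × 2.0 / (0.6 × 90 × 10) = 0.2685 in.
Required leg w = t_e / 0.707 = 0.3798 in → use 7/16 in.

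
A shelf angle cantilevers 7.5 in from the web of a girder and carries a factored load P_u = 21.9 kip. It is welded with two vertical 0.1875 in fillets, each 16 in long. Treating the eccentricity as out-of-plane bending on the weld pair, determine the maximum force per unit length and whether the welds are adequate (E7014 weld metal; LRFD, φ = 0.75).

E70XX → F_EXX = 70 ksi.
L_w = 2 × 16 = 32 in; section modulus (unit throat) S = 2 × L²/6 = 85.33 in².
Direct shear f_v = P/L_w = 21.9/32 = 0.6844 kip/in.
Moment M = P × e = 21.9 × 7.5 = 164.25 kip·in; bending f_b = M/S = 1.925 kip/in.
f_max = √(f_v² + f_b²) = √(0.6844² + 1.925²) = 2.043 kip/in.
φr_n = 0.75 × 0.6 × 70 × (0.707 × 0.1875) = 4.176 kip/in → adequate.

f_max ≈ 2.04 kip/in; adequate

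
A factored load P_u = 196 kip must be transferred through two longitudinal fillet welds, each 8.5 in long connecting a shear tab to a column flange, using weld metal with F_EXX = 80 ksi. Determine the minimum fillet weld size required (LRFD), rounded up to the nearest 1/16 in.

Total weld length L = 17 in.
Required throat t_e = P_u / (φ × 0.6 F_EXX × L) = 196 / (0.75 × 0.6 × 80 × 17) = 0.3203 in.
Required leg w = t_e / 0.707 = 0.453 in → use 1/2 in.

w = 1/2 in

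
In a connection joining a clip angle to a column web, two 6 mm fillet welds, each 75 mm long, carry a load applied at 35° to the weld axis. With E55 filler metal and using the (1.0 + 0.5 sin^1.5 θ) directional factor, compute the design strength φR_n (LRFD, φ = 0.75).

φR_n ≈ 192 kN

E55XX → F_EXX = 550 MPa.
t_e = 0.707 × 6 = 4.242 mm; A_we = 4.242 × 150 = 636.3 mm².
Directional factor: 1.0 + 0.5 sin^1.5(35°) = 1.217.
F_nw = 0.6 × 550 × 1.217 = 401.7 MPa.
φR_n = 0.75 × 401.7 × 636.3 × 10⁻³ = 191.7 kN.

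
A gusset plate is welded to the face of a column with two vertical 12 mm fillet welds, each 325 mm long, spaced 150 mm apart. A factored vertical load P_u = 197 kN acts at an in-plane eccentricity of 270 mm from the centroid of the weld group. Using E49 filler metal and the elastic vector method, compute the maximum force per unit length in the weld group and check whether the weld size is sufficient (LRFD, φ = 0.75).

E49XX → F_EXX = 490 MPa.
Total weld length L_w = 650 mm. Treat welds as unit-width lines.
Polar moment about centroid: J = 2[d³/12 + d(b/2)²] = 2[325³/12 + 325×75²] = 9378000 mm³.
Direct shear f_v = P/L_w = 197×10³ / 650 = 303.1 N/mm (vertical).
Torsion M = P·e = 197×10³ × 270 = 53190000 N·mm.
Critical point at (x, y) = (75, 162.5) from centroid. f_tx = M·y/J = 921.7 N/mm; f_ty = M·x/J = 425.4 N/mm.
Resultant f_max = √[f_tx² + (f_v + f_ty)²] = √[921.7² + (303.1 + 425.4)²] = 1175 N/mm.
Capacity per unit length: φr_n = 0.75 × 0.6 × 490 × (0.707 × 12) = 1871 N/mm.
1175 ≤ 1871 → adequate.

f_max ≈ 1170 N/mm; adequate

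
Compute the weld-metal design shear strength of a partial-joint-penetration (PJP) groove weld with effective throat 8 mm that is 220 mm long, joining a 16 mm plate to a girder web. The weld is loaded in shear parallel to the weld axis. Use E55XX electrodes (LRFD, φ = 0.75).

E55XX → F_EXX = 550 MPa.
Effective throat (given) t_e = 8 mm.
A_we = 8 × 220 = 1760 mm².
F_nw = 0.6 F_EXX = 330 MPa.
φR_n = 0.75 × 330 × 1760 × 10⁻³ = 435.6 kN.

φR_n ≈ 436 kN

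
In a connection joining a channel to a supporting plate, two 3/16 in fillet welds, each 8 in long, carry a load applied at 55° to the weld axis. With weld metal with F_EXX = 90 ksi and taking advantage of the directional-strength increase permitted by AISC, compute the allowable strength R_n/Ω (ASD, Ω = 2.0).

R_n/Ω ≈ 78.5 kips

t_e = 0.707 × 0.1875 = 0.1326 in; A_we = 0.1326 × 16 = 2.121 in².
Directional factor: 1.0 + 0.5 sin^1.5(55°) = 1.371.
F_nw = 0.6 × 90 × 1.371 = 74.02 ksi.
R_n/Ω = (74.02 × 2.121) / 2.0 = 78.5 kips.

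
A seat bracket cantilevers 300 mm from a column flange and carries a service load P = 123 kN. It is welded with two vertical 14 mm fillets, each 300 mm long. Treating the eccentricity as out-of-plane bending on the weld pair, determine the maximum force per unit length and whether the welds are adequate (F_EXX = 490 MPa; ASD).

f_max ≈ 1250 N/mm; adequate

L_w = 2 × 300 = 600 mm; section modulus (unit throat) S = 2 × L²/6 = 30000 mm².
Direct shear f_v = P/L_w = 123×10³/600 = 205 N/mm.
Moment M = P × e = 123×10³ × 300 = 36900000 N·mm; bending f_b = M/S = 1230 N/mm.
f_max = √(f_v² + f_b²) = √(205² + 1230²) = 1247 N/mm.
r_n/Ω = (1/2.0) × 0.6 × 490 × (0.707 × 14) = 1455 N/mm → adequate.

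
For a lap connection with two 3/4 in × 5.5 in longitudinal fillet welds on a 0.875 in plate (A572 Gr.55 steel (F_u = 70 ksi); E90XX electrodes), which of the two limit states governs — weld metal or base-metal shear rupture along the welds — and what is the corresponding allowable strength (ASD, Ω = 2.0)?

R_n/Ω ≈ 157 kips (weld metal governs)

E90XX → F_EXX = 90 ksi.
t_e = 0.707 × 0.75 = 0.5302 in; L = 11 in.
Weld metal: R_n/Ω = (1/2.0) × 0.6 × 90 × 0.5302 × 11 = 157.5 kips.
Base metal (shear rupture): R_n/Ω = (1/2.0) × 0.6 × 70 × 0.875 × 11 = 202.1 kips.
Governing: weld metal.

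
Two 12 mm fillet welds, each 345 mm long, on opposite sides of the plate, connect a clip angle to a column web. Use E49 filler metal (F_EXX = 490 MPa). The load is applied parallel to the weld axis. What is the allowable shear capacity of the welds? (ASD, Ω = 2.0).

Effective throat t_e = 0.707 × 12 = 8.484 mm.
Total length L = 690 mm; A_we = 8.484 × 690 = 5854 mm².
F_nw = 0.6 F_EXX = 0.6 × 490 = 294 MPa.
R_n = 294 × 5854 × 10⁻³ = 1721 kN; R_n/Ω = 1721/2.0 = 860.5 kN.

R_n/Ω ≈ 861 kN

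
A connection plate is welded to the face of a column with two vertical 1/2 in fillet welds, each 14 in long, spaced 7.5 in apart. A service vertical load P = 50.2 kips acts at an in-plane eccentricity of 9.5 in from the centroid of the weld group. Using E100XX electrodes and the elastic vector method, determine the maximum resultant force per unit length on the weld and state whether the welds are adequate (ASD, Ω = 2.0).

f_max ≈ 5.53 kip/in; adequate

E100XX → F_EXX = 100 ksi.
Total weld length L_w = 28 in. Treat welds as unit-width lines.
Polar moment about centroid: J = 2[d³/12 + d(b/2)²] = 2[14³/12 + 14×3.75²] = 851.1 in³.
Direct shear f_v = P/L_w = 50.2 / 28 = 1.793 kip/in (vertical).
Torsion M = P·e = 50.2 × 9.5 = 476.9 kip·in.
Critical point at (x, y) = (3.75, 7) from centroid. f_tx = M·y/J = 3.922 kip/in; f_ty = M·x/J = 2.101 kip/in.
Resultant f_max = √[f_tx² + (f_v + f_ty)²] = √[3.922² + (1.793 + 2.101)²] = 5.527 kip/in.
Capacity per unit length: r_n/Ω = (1/2.0) × 0.6 × 100 × (0.707 × 0.5) = 10.6 kip/in.
5.527 ≤ 10.6 → adequate.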